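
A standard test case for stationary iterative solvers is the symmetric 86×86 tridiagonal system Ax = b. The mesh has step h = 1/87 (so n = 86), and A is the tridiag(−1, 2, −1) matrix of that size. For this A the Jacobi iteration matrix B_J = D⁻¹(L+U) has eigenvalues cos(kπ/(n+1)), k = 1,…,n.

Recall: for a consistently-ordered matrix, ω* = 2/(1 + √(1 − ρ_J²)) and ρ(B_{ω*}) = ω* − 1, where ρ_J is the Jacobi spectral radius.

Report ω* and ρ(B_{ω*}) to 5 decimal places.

ω* = 1.93031, ρ_SOR = 0.93031

[ρ_J] n=86: ρ(B_J) = cos(π/(n+1)) = cos(π/87) = 0.99935.
root = sin(π/87) = 0.036102  (since 1−cos² = sin²).
ω* = 2 / (1 + 0.036102) = 2 / 1.036102 ≈ 1.93031.
[ρ_SOR] ω* − 1 = 0.93031.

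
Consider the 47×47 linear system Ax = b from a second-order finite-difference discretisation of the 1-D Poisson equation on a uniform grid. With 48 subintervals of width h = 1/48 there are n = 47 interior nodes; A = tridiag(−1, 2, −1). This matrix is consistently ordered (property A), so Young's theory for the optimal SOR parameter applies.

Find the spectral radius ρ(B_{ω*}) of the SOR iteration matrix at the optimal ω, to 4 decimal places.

½·tridiag(1,0,1) at n=47: λ_k = cos(kπ/48); max |λ| at k=1 ⇒ ρ_J = cos(π/48) ≈ 0.9979.
root = sin(π/48) = 0.06540  (since 1−cos² = sin²).
ω* = 2 / (1 + 0.06540) = 2 / 1.06540 ≈ 1.8772.
[ρ_SOR] ω* − 1 = 0.8772.

ρ_SOR = 0.8772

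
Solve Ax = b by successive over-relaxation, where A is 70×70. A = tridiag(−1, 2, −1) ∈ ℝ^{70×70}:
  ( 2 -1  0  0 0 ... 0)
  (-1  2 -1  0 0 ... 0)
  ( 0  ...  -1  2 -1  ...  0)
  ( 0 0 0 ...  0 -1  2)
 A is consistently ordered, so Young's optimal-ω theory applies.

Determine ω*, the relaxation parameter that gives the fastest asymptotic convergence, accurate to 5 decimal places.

spectrum of D⁻¹(L+U) = {cos(kπ/71) : 1≤k≤70}; ρ_J = cos(π/71) = 0.99902.
√(1 − cos²(π/71)) = sin(π/71) ≈ 0.044233.
So ω* = 2/1.044233 = 1.91528 (Young).
ρ_SOR = ω* − 1 = 1.91528 − 1 = 0.91528.

ω* = 1.91528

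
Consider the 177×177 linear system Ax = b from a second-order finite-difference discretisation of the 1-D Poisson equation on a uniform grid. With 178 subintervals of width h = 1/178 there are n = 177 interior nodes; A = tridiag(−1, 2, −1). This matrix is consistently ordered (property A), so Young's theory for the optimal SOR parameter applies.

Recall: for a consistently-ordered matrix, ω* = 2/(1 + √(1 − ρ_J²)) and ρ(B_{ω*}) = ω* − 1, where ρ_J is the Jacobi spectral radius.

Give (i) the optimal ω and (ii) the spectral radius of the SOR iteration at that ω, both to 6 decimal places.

ω* = 1.965315, ρ_SOR = 0.965315

With n=177, ρ(Jacobi) = cos(π/178) = 0.999844.
√(1−ρ_J²) = |sin(π/178)| = 0.0176485
ω* = 2/(1+0.0176485) = 1.965315
ρ_SOR = ω* − 1 = 1.965315 − 1 = 0.965315.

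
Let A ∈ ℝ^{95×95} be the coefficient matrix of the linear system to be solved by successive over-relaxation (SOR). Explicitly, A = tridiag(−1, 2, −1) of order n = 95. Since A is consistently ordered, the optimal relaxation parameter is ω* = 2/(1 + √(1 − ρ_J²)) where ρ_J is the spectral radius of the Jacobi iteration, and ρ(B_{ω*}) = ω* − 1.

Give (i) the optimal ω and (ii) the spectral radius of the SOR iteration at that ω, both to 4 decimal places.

n=95: λ(B_J) = 1 − λ(A)/2 = cos(kπ/96); k=1 gives ρ_J = 0.9995.
root = sin(π/96) = 0.03272  (since 1−cos² = sin²).
ω* = 2/(1 + 0.03272) = 2/1.03272 = 1.9366.
ρ(B_{ω*}) = ω*−1 = 0.9366

ω* = 1.9366, ρ_SOR = 0.9366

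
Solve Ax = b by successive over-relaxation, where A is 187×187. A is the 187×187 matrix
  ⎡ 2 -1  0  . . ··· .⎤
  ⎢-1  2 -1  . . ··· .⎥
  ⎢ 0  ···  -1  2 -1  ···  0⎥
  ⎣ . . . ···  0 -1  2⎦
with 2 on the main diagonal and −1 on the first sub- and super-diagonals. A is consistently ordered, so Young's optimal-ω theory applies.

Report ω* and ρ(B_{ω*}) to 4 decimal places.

ω* = 1.9671, ρ_SOR = 0.9671

B_J for the 187×187 system has eigenvalues cos(kπ/188); ρ_J = cos(π/188) = 0.9999.
√(1−ρ_J²) simplifies to sin(π/188) = 0.01671.
ω* = 2/(1+0.01671) = 1.9671
ρ_SOR = ω* − 1 = 1.9671 − 1 = 0.9671.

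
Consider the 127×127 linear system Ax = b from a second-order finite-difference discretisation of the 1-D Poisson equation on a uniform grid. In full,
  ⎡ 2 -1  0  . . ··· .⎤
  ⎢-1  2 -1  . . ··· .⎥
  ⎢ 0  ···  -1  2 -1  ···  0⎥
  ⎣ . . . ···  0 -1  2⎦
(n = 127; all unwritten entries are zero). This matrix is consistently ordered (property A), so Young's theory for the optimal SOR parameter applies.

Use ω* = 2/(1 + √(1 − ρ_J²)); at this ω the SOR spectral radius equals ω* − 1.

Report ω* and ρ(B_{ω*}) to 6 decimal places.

ω* = 1.952093, ρ_SOR = 0.952093

n=127: λ(B_J) = 1 − λ(A)/2 = cos(kπ/128); k=1 gives ρ_J = 0.999699.
√(1 − cos²(π/128)) = sin(π/128) ≈ 0.0245412.
ω* = 2/(1+0.0245412) = 1.952093
Hence ρ(B_{ω*}) = 1.952093 − 1 = 0.952093.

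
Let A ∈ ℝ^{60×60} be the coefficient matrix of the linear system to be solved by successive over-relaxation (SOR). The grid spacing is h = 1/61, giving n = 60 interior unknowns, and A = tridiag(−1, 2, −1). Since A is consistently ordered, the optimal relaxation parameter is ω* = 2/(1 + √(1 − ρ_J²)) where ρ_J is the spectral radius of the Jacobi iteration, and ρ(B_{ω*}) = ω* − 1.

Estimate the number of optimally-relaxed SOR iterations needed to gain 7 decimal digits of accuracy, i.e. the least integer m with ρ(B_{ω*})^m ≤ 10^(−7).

With n=60, ρ(Jacobi) = cos(π/61) = 0.9986741.
√(1−ρ_J²) simplifies to sin(π/61) = 0.0514788.
ω* = 2 / (1 + 0.0514788) = 2 / 1.0514788 ≈ 1.9020830.
At ω = 1.9020830 every |λ(B_ω)| = ω−1, so ρ_SOR = 0.9020830.
7·ln10 = 16.1181; −ln(0.9020830) = 0.103049; m = ⌈16.1181/0.103049⌉ = ⌈156.412⌉ = 157.

m = 157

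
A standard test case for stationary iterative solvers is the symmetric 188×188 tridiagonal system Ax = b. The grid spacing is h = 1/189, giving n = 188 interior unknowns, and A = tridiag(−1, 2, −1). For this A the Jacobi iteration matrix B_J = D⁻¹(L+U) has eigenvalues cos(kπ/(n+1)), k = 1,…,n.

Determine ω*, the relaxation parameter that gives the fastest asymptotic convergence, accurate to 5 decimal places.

ρ_J = max_k |cos(kπ/189)| = cos(π/189) = 0.99986
√(1−ρ_J²) simplifies to sin(π/189) = 0.016621.
Then 2/(1+√(1−ρ_J²)) = 2/(1+0.016621); ω* = 2/1.016621 = 1.96730.
At ω = 1.96730 every |λ(B_ω)| = ω−1, so ρ_SOR = 0.96730.

ω* = 1.96730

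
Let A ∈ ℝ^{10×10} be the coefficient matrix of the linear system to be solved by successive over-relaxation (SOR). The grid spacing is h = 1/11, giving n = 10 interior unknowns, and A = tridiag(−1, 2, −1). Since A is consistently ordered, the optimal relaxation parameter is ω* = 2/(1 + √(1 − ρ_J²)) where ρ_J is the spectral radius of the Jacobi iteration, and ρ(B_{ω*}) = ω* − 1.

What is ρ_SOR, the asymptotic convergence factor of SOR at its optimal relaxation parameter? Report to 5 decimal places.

n=10: λ(B_J) = 1 − λ(A)/2 = cos(kπ/11); k=1 gives ρ_J = 0.95949.
√(1 − cos²(π/11)) = sin(π/11) ≈ 0.281733.
Young: ω* = 2/(1+√(1−ρ_J²)) = 2/(1+0.281733) = 2/1.281733 = 1.56039.
ρ_SOR = ω* − 1 = 1.56039 − 1 = 0.56039.

ρ_SOR = 0.56039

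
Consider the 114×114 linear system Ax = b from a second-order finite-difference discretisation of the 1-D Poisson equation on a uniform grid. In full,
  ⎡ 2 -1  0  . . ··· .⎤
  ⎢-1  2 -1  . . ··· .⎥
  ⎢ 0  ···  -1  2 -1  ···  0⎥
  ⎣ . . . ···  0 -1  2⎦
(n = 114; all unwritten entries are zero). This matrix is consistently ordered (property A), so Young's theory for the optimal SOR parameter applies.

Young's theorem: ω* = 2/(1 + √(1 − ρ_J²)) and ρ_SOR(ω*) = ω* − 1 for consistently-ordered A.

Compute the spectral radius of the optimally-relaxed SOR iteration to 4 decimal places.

B_J for the 114×114 system has eigenvalues cos(kπ/115); ρ_J = cos(π/115) = 0.9996.
root = sin(π/115) = 0.02731  (since 1−cos² = sin²).
[ω*] 2 ÷ (1 + 0.02731) = 2 ÷ 1.02731 = 1.9468.
ρ(B_{ω*}) = ω*−1 = 0.9468

ρ_SOR = 0.9468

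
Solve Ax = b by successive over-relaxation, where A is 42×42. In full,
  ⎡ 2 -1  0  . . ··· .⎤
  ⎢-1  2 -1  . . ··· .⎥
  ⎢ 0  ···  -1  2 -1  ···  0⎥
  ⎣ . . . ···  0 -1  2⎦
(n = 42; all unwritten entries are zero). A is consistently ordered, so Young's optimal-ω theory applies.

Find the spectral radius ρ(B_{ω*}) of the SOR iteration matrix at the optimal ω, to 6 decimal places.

ρ_J = max_k |cos(kπ/43)| = cos(π/43) = 0.997332
root = sin(π/43) = 0.0729953  (since 1−cos² = sin²).
Young: ω* = 2/(1+√(1−ρ_J²)) = 2/(1+0.0729953) = 2/1.0729953 = 1.863941.
and ρ(B_{ω*}) = 1.863941 − 1 = 0.863941.

ρ_SOR = 0.863941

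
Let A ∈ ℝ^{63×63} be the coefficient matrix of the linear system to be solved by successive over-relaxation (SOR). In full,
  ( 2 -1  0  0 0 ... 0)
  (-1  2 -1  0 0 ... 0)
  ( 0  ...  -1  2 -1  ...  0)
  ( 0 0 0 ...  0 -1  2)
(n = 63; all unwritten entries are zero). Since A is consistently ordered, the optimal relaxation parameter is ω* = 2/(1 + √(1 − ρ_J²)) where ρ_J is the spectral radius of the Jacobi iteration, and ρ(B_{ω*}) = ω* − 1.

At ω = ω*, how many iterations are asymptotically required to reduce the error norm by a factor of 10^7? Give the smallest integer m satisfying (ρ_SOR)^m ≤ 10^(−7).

With n=63, ρ(Jacobi) = cos(π/64) = 0.9987955.
√(1 − cos²(π/64)) = sin(π/64) ≈ 0.0490677.
ω* = 2/(1+0.0490677) = 1.9064547
ρ_SOR = ω* − 1 ≈ 0.9064547.
For 7 digits: m = 7·ln10 / (−ln 0.9064547) = 16.1181/0.0982142 = 164.112; round up → m = 165.

m = 165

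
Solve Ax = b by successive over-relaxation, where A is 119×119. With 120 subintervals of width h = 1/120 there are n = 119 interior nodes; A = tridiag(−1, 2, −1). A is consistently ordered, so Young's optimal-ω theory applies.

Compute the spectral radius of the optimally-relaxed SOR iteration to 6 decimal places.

[ρ_J] n=119: ρ(B_J) = cos(π/(n+1)) = cos(π/120) = 0.999657.
√(1−ρ_J²) = |sin(π/120)| = 0.0261769
Then 2/(1+√(1−ρ_J²)) = 2/(1+0.0261769); ω* = 2/1.0261769 = 1.948982.
ρ(B_{ω*}) = ω*−1 = 0.948982

ρ_SOR = 0.948982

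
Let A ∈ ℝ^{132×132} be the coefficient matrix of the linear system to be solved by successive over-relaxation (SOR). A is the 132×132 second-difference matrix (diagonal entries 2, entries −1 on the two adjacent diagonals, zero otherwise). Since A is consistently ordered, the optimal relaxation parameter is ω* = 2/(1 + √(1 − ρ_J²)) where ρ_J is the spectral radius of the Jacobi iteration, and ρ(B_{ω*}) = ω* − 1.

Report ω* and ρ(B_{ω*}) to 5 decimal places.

ω* = 1.95385, ρ_SOR = 0.95385

[ρ_J] n=132: ρ(B_J) = cos(π/(n+1)) = cos(π/133) = 0.99972.
√(1−ρ_J²) = |sin(π/133)| = 0.023619
So ω* = 2/1.023619 = 1.95385 (Young).
At ω = 1.95385 every |λ(B_ω)| = ω−1, so ρ_SOR = 0.95385.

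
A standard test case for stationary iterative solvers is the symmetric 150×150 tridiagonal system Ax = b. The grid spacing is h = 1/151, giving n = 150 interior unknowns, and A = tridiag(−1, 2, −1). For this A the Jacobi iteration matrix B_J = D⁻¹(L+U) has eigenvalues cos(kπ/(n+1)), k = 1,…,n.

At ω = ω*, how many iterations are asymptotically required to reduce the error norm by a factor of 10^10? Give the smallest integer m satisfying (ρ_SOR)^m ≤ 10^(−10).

ρ_J = max_k |cos(kπ/151)| = cos(π/151) = 0.9997836
√(1 − cos²(π/151)) = sin(π/151) ≈ 0.0208037.
ω* = 2/(1 + 0.0208037) = 2/1.0208037 = 1.9592405.
[ρ_SOR] ω* − 1 = 0.9592405.
(0.9592405)^m ≤ 10^{−10}  ⇒  m·ln(0.9592405) ≤ −10·ln10  ⇒  m ≥ 553.328  ⇒  m = 554

m = 554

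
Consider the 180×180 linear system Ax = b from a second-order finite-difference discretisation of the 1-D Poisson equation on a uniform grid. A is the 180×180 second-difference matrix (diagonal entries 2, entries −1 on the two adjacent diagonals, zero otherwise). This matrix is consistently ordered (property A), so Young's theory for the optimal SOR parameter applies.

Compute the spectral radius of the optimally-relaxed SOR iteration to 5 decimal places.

ρ_SOR = 0.96588

B_J for the 180×180 system has eigenvalues cos(kπ/181); ρ_J = cos(π/181) = 0.99985.
root = sin(π/181) = 0.017356  (since 1−cos² = sin²).
Young: ω* = 2/(1+√(1−ρ_J²)) = 2/(1+0.017356) = 2/1.017356 = 1.96588.
and ρ(B_{ω*}) = 1.96588 − 1 = 0.96588.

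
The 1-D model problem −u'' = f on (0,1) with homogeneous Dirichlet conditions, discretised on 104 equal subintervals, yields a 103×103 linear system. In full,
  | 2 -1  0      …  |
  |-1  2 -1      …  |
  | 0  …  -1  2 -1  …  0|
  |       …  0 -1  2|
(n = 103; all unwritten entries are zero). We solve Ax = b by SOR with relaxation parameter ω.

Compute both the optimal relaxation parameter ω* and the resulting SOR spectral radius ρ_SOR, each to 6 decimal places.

spectrum of D⁻¹(L+U) = {cos(kπ/104) : 1≤k≤103}; ρ_J = cos(π/104) = 0.999544.
1 − cos²(π/104) = sin²(π/104) ⇒ √(1−ρ_J²) = sin(π/104) = 0.0302030.
ω* = 2 / (1 + 0.0302030) = 2 / 1.0302030 ≈ 1.941365.
Hence ρ(B_{ω*}) = 1.941365 − 1 = 0.941365.

ω* = 1.941365, ρ_SOR = 0.941365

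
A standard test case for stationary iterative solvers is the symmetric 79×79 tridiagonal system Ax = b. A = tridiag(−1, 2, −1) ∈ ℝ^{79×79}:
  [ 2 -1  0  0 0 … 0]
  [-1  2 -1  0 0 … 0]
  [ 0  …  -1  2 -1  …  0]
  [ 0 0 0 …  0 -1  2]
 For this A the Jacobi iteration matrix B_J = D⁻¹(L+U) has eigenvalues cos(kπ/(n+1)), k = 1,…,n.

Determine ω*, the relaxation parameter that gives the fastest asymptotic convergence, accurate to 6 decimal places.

B_J for the 79×79 system has eigenvalues cos(kπ/80); ρ_J = cos(π/80) = 0.999229.
√(1 − cos²(π/80)) = sin(π/80) ≈ 0.0392598.
So ω* = 2/1.0392598 = 1.924447 (Young).
ρ_SOR = ω* − 1 = 1.924447 − 1 = 0.924447.

ω* = 1.924447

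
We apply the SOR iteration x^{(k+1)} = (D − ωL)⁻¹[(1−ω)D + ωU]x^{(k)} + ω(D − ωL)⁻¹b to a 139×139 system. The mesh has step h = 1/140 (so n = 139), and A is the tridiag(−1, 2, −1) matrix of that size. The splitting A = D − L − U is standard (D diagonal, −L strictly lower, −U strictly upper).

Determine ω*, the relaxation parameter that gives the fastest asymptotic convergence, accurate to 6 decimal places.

ω* = 1.956109

[ρ_J] n=139: ρ(B_J) = cos(π/(n+1)) = cos(π/140) = 0.999748.
√(1−ρ_J²) simplifies to sin(π/140) = 0.0224381.
Young: ω* = 2/(1+√(1−ρ_J²)) = 2/(1+0.0224381) = 2/1.0224381 = 1.956109.
[ρ_SOR] ω* − 1 = 0.956109.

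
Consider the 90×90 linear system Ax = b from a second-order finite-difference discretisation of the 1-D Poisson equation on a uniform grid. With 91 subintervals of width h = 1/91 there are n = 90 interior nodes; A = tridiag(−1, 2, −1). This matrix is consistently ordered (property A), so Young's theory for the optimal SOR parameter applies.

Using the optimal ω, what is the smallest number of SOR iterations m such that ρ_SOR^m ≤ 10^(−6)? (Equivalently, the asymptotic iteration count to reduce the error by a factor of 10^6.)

½·tridiag(1,0,1) at n=90: λ_k = cos(kπ/91); max |λ| at k=1 ⇒ ρ_J = cos(π/91) ≈ 0.9994041.
√(1−ρ_J²) simplifies to sin(π/91) = 0.0345161.
ω* = 2/(1+0.0345161) = 1.9332710
and ρ(B_{ω*}) = 1.9332710 − 1 = 0.9332710.
ρ_SOR^m ≤ 10^(−6) ⇔ m ≥ 6·ln10/(−ln 0.9332710) = 13.8155/0.0690597 = 200.052; m = ⌈200.052⌉ = 201.

m = 201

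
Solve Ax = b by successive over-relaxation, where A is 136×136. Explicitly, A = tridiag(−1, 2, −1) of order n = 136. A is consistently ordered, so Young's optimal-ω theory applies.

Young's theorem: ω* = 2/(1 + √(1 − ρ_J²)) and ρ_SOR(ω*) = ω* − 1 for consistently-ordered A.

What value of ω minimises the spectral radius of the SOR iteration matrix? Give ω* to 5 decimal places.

ω* = 1.95517

[ρ_J] n=136: ρ(B_J) = cos(π/(n+1)) = cos(π/137) = 0.99974.
√(1 − cos²(π/137)) = sin(π/137) ≈ 0.022929.
ω* = 2/(1+0.022929) = 1.95517
ρ_SOR = ω* − 1 = 1.95517 − 1 = 0.95517.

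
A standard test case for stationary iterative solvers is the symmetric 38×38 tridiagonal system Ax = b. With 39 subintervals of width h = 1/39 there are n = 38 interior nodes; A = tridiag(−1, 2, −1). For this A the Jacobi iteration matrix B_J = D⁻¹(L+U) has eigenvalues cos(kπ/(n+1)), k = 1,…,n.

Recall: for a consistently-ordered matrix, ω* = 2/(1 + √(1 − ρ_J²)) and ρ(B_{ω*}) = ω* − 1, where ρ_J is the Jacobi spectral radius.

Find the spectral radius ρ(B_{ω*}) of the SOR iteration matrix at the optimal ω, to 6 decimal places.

With n=38, ρ(Jacobi) = cos(π/39) = 0.996757.
√(1−ρ_J²) simplifies to sin(π/39) = 0.0804666.
ω* = 2/(1+0.0804666) = 1.851052
Hence ρ(B_{ω*}) = 1.851052 − 1 = 0.851052.

ρ_SOR = 0.851052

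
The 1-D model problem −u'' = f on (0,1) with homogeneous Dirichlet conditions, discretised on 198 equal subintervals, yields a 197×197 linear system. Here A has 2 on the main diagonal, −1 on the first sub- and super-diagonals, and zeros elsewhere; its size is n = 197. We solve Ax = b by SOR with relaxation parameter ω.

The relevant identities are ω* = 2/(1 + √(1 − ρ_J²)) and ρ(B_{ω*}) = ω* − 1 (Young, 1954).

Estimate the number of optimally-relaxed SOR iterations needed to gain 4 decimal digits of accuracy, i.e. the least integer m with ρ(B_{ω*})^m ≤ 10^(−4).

ρ_J = max_k |cos(kπ/198)| = cos(π/198) = 0.9998741
√(1−ρ_J²) simplifies to sin(π/198) = 0.0158660.
ω* = 2/(1+0.0158660) = 1.9687636
ρ(B_{ω*}) = ω*−1 = 0.9687636
(0.9687636)^m ≤ 10^{−4}  ⇒  m·ln(0.9687636) ≤ −4·ln10  ⇒  m ≥ 290.229  ⇒  m = 291

m = 291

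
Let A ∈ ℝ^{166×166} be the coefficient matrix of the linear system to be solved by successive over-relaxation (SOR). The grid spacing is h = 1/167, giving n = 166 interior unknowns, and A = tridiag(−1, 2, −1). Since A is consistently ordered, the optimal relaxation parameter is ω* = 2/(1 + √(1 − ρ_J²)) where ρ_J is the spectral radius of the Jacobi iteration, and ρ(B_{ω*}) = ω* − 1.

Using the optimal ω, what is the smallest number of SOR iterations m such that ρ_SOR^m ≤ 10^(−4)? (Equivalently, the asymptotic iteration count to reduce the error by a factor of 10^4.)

spectrum of D⁻¹(L+U) = {cos(kπ/167) : 1≤k≤166}; ρ_J = cos(π/167) = 0.9998231.
√(1−ρ_J²) = |sin(π/167)| = 0.0188108
ω* = 2/(1 + 0.0188108) = 2/1.0188108 = 1.9630730.
ρ(B_{ω*}) = ω*−1 = 0.9630730
Need (0.9630730)^m ≤ 10^(−4): m ≥ 4·ln10/|ln 0.9630730| = 9.21034/0.0376261 = 244.786 ⇒ m = 245.

m = 245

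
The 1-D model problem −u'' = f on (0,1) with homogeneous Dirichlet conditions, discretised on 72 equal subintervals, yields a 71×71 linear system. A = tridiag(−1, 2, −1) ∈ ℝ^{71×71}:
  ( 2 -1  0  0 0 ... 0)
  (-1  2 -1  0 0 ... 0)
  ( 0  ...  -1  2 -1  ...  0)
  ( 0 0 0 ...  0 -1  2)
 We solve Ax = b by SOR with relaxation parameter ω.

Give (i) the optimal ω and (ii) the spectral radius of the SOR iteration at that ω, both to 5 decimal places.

ω* = 1.91641, ρ_SOR = 0.91641

ρ_J = max_k |cos(kπ/72)| = cos(π/72) = 0.99905
√(1 − cos²(π/72)) = sin(π/72) ≈ 0.043619.
ω* = 2 / (1 + 0.043619) = 2 / 1.043619 ≈ 1.91641.
ρ_SOR = ω* − 1 = 1.91641 − 1 = 0.91641.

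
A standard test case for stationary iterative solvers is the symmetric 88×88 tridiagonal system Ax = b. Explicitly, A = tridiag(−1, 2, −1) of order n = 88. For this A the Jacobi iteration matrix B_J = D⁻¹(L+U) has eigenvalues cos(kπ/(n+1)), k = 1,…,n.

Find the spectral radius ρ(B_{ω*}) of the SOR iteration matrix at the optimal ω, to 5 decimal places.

ρ_SOR = 0.93182

B_J for the 88×88 system has eigenvalues cos(kπ/89); ρ_J = cos(π/89) = 0.99938.
√(1 − cos²(π/89)) = sin(π/89) ≈ 0.035291.
ω* = 2/(1+0.035291) = 1.93182
At ω = 1.93182 every |λ(B_ω)| = ω−1, so ρ_SOR = 0.93182.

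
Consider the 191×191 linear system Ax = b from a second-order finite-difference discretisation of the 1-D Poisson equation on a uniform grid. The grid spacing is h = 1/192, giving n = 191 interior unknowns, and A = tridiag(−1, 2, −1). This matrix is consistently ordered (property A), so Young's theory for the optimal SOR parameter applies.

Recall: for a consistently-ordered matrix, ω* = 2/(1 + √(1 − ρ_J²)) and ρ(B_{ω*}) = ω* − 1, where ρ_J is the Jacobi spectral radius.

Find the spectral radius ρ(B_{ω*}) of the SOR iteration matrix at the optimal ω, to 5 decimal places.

spectrum of D⁻¹(L+U) = {cos(kπ/192) : 1≤k≤191}; ρ_J = cos(π/192) = 0.99987.
root = sin(π/192) = 0.016362  (since 1−cos² = sin²).
ω* = 2 / (1 + 0.016362) = 2 / 1.016362 ≈ 1.96780.
[ρ_SOR] ω* − 1 = 0.96780.

ρ_SOR = 0.96780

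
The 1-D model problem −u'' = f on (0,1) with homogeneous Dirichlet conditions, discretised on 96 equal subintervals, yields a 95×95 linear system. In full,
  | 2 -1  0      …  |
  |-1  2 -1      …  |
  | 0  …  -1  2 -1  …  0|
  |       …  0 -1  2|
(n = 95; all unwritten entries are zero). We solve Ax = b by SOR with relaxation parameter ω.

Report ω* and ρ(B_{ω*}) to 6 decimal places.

[ρ_J] n=95: ρ(B_J) = cos(π/(n+1)) = cos(π/96) = 0.999465.
√(1 − cos²(π/96)) = sin(π/96) ≈ 0.0327191.
ω* = 2/(1+0.0327191) = 1.936635
ρ(B_{ω*}) = ω*−1 = 0.936635

ω* = 1.936635, ρ_SOR = 0.936635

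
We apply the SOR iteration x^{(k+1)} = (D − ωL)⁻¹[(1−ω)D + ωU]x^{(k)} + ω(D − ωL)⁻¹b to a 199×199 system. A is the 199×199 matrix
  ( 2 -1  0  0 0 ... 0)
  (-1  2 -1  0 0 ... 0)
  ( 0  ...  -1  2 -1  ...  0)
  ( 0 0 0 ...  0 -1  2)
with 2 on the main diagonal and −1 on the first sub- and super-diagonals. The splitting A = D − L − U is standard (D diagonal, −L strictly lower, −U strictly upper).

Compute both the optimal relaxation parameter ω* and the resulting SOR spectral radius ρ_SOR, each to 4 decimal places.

ω* = 1.9691, ρ_SOR = 0.9691

n=199: λ(B_J) = 1 − λ(A)/2 = cos(kπ/200); k=1 gives ρ_J = 0.9999.
1 − cos²(π/200) = sin²(π/200) ⇒ √(1−ρ_J²) = sin(π/200) = 0.01571.
So ω* = 2/1.01571 = 1.9691 (Young).
ρ(B_{ω*}) = ω*−1 = 0.9691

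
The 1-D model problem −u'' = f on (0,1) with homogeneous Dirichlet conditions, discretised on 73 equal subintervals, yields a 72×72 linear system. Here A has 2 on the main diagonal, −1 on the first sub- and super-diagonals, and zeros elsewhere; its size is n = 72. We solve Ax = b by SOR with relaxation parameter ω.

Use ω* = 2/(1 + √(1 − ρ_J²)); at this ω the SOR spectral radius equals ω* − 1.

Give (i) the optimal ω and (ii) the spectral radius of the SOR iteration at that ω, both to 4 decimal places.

ρ_J = max_k |cos(kπ/73)| = cos(π/73) = 0.9991
root = sin(π/73) = 0.04302  (since 1−cos² = sin²).
[ω*] 2 ÷ (1 + 0.04302) = 2 ÷ 1.04302 = 1.9175.
ρ_SOR = ω* − 1 = 1.9175 − 1 = 0.9175.

ω* = 1.9175, ρ_SOR = 0.9175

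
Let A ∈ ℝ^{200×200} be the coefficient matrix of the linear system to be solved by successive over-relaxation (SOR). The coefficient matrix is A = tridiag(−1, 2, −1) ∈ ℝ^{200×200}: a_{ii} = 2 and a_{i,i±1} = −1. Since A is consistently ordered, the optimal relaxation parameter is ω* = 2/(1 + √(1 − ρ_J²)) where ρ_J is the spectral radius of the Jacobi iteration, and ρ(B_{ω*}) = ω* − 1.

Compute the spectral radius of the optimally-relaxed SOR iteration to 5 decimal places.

B_J for the 200×200 system has eigenvalues cos(kπ/201); ρ_J = cos(π/201) = 0.99988.
1 − cos²(π/201) = sin²(π/201) ⇒ √(1−ρ_J²) = sin(π/201) = 0.015629.
Then 2/(1+√(1−ρ_J²)) = 2/(1+0.015629); ω* = 2/1.015629 = 1.96922.
At ω = 1.96922 every |λ(B_ω)| = ω−1, so ρ_SOR = 0.96922.

ρ_SOR = 0.96922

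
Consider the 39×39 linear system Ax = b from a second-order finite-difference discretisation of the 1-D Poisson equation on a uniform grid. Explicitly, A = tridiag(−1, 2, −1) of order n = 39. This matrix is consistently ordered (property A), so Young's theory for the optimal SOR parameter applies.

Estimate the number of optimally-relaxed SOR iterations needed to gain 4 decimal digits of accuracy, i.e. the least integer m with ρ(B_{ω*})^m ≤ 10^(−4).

½·tridiag(1,0,1) at n=39: λ_k = cos(kπ/40); max |λ| at k=1 ⇒ ρ_J = cos(π/40) ≈ 0.9969173.
√(1−ρ_J²) = |sin(π/40)| = 0.0784591
ω* = 2/(1 + 0.0784591) = 2/1.0784591 = 1.8544978.
ρ_SOR = ω* − 1 ≈ 0.8544978.
(0.8544978)^m ≤ 10^{−4}  ⇒  m·ln(0.8544978) ≤ −4·ln10  ⇒  m ≥ 58.575  ⇒  m = 59

m = 59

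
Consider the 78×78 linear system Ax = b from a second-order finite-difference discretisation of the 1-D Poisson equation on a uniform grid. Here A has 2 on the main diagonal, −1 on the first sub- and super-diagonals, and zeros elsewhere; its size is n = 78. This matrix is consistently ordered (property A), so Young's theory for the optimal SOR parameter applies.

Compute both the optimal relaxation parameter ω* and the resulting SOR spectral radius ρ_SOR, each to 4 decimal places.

ω* = 1.9235, ρ_SOR = 0.9235

B_J for the 78×78 system has eigenvalues cos(kπ/79); ρ_J = cos(π/79) = 0.9992.
1 − cos²(π/79) = sin²(π/79) ⇒ √(1−ρ_J²) = sin(π/79) = 0.03976.
Then 2/(1+√(1−ρ_J²)) = 2/(1+0.03976); ω* = 2/1.03976 = 1.9235.
At ω = 1.9235 every |λ(B_ω)| = ω−1, so ρ_SOR = 0.9235.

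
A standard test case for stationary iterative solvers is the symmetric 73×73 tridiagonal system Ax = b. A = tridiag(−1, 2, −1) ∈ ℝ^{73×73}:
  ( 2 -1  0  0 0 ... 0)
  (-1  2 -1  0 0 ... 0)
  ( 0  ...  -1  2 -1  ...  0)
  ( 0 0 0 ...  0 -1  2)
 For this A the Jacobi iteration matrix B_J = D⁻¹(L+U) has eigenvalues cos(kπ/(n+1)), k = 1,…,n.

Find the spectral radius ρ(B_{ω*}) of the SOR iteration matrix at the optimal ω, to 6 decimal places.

spectrum of D⁻¹(L+U) = {cos(kπ/74) : 1≤k≤73}; ρ_J = cos(π/74) = 0.999099.
root = sin(π/74) = 0.0424412  (since 1−cos² = sin²).
Young: ω* = 2/(1+√(1−ρ_J²)) = 2/(1+0.0424412) = 2/1.0424412 = 1.918573.
ρ(B_{ω*}) = ω*−1 = 0.918573

ρ_SOR = 0.918573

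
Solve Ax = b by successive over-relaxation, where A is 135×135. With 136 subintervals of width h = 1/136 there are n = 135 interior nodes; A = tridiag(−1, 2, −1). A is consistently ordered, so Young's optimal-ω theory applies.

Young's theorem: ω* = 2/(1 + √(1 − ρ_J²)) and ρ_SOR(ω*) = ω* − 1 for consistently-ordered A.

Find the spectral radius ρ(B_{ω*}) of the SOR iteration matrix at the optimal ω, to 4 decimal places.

½·tridiag(1,0,1) at n=135: λ_k = cos(kπ/136); max |λ| at k=1 ⇒ ρ_J = cos(π/136) ≈ 0.9997.
√(1 − cos²(π/136)) = sin(π/136) ≈ 0.02310.
[ω*] 2 ÷ (1 + 0.02310) = 2 ÷ 1.02310 = 1.9548.
ρ(B_{ω*}) = ω*−1 = 0.9548

ρ_SOR = 0.9548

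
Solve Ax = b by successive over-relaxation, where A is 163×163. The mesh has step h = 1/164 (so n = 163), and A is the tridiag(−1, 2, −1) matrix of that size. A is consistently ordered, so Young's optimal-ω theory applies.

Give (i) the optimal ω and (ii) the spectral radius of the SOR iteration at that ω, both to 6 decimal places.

ω* = 1.962410, ρ_SOR = 0.962410

With n=163, ρ(Jacobi) = cos(π/164) = 0.999817.
1 − cos²(π/164) = sin²(π/164) ⇒ √(1−ρ_J²) = sin(π/164) = 0.0191549.
ω* = 2/(1 + 0.0191549) = 2/1.0191549 = 1.962410.
ρ_SOR = ω* − 1 ≈ 0.962410.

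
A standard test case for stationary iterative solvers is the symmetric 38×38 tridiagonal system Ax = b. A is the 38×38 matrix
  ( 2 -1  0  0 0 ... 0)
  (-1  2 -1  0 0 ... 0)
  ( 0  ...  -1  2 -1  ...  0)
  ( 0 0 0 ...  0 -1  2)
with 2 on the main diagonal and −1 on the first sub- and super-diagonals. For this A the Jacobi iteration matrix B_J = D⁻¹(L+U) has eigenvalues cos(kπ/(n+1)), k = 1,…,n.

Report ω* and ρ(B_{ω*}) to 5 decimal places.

[ρ_J] n=38: ρ(B_J) = cos(π/(n+1)) = cos(π/39) = 0.99676.
√(1−ρ_J²) simplifies to sin(π/39) = 0.080467.
Young: ω* = 2/(1+√(1−ρ_J²)) = 2/(1+0.080467) = 2/1.080467 = 1.85105.
[ρ_SOR] ω* − 1 = 0.85105.

ω* = 1.85105, ρ_SOR = 0.85105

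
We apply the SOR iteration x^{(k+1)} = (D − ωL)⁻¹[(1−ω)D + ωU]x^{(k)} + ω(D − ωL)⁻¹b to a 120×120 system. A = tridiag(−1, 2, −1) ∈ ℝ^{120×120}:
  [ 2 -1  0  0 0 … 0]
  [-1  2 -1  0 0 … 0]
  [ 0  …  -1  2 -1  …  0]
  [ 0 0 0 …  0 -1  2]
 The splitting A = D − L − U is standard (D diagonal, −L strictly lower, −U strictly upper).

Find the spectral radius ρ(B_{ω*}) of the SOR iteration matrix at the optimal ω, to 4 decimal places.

ρ_SOR = 0.9494

ρ_J = max_k |cos(kπ/121)| = cos(π/121) = 0.9997
√(1−ρ_J²) simplifies to sin(π/121) = 0.02596.
[ω*] 2 ÷ (1 + 0.02596) = 2 ÷ 1.02596 = 1.9494.
[ρ_SOR] ω* − 1 = 0.9494.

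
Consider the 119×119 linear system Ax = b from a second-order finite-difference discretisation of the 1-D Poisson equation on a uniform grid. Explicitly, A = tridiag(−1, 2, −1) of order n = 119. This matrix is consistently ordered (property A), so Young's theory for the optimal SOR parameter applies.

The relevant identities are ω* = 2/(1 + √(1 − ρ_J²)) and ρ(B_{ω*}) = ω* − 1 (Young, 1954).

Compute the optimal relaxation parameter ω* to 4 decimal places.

ω* = 1.9490

With n=119, ρ(Jacobi) = cos(π/120) = 0.9997.
1 − cos²(π/120) = sin²(π/120) ⇒ √(1−ρ_J²) = sin(π/120) = 0.02618.
So ω* = 2/1.02618 = 1.9490 (Young).
and ρ(B_{ω*}) = 1.9490 − 1 = 0.9490.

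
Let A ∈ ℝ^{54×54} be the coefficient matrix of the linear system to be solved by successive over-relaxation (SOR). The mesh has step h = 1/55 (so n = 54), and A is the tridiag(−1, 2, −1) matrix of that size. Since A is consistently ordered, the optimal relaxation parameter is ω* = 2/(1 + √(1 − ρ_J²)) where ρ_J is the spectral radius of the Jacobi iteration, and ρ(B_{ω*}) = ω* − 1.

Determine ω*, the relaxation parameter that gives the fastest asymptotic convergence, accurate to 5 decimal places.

ω* = 1.89199

n=54: λ(B_J) = 1 − λ(A)/2 = cos(kπ/55); k=1 gives ρ_J = 0.99837.
√(1−ρ_J²) = |sin(π/55)| = 0.057089
ω* = 2/(1+0.057089) = 1.89199
At ω = 1.89199 every |λ(B_ω)| = ω−1, so ρ_SOR = 0.89199.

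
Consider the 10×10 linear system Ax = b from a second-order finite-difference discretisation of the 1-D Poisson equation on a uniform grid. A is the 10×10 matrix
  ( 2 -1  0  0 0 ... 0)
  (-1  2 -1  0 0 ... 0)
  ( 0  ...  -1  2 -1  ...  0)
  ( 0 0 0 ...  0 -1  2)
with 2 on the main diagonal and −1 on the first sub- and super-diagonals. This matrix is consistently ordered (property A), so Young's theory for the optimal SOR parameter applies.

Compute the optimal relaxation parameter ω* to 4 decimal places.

[ρ_J] n=10: ρ(B_J) = cos(π/(n+1)) = cos(π/11) = 0.9595.
1 − cos²(π/11) = sin²(π/11) ⇒ √(1−ρ_J²) = sin(π/11) = 0.28173.
Young: ω* = 2/(1+√(1−ρ_J²)) = 2/(1+0.28173) = 2/1.28173 = 1.5604.
ρ_SOR = ω* − 1 ≈ 0.5604.

ω* = 1.5604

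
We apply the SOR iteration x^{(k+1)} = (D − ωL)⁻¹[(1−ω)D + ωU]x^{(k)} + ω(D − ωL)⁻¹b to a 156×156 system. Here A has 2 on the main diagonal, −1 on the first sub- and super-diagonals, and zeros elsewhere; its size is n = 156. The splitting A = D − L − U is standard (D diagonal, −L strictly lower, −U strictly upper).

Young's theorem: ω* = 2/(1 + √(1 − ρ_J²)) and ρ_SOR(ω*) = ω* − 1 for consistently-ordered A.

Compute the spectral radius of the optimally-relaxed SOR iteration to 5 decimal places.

ρ_SOR = 0.96077

ρ_J = max_k |cos(kπ/157)| = cos(π/157) = 0.99980
√(1−ρ_J²) = |sin(π/157)| = 0.020009
Then 2/(1+√(1−ρ_J²)) = 2/(1+0.020009); ω* = 2/1.020009 = 1.96077.
At ω = 1.96077 every |λ(B_ω)| = ω−1, so ρ_SOR = 0.96077.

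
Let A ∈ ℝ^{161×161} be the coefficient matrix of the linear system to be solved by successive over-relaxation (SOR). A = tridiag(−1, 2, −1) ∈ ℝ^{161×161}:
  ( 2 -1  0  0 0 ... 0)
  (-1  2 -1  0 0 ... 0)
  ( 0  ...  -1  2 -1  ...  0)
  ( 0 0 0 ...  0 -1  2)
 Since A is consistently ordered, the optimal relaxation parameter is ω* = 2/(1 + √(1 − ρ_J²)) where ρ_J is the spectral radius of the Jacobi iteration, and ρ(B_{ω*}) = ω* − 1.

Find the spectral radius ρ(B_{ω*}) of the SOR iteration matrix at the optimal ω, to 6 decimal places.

[ρ_J] n=161: ρ(B_J) = cos(π/(n+1)) = cos(π/162) = 0.999812.
root = sin(π/162) = 0.0193913  (since 1−cos² = sin²).
ω* = 2 / (1 + 0.0193913) = 2 / 1.0193913 ≈ 1.961955.
Hence ρ(B_{ω*}) = 1.961955 − 1 = 0.961955.

ρ_SOR = 0.961955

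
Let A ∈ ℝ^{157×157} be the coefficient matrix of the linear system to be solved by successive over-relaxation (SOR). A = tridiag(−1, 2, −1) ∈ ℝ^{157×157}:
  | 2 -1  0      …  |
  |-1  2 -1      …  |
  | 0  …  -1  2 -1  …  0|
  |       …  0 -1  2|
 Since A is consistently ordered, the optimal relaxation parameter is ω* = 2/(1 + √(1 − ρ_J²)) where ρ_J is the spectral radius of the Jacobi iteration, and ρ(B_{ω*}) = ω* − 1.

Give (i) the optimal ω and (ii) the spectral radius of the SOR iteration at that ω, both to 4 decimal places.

With n=157, ρ(Jacobi) = cos(π/158) = 0.9998.
√(1−ρ_J²) simplifies to sin(π/158) = 0.01988.
ω* = 2 / (1 + 0.01988) = 2 / 1.01988 ≈ 1.9610.
and ρ(B_{ω*}) = 1.9610 − 1 = 0.9610.

ω* = 1.9610, ρ_SOR = 0.9610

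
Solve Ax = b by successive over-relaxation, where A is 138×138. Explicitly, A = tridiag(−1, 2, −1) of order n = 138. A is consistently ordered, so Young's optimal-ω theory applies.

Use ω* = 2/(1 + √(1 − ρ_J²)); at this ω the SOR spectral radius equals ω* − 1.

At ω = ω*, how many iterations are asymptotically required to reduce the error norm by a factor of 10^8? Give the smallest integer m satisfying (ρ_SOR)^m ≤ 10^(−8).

With n=138, ρ(Jacobi) = cos(π/139) = 0.9997446.
√(1−ρ_J²) simplifies to sin(π/139) = 0.0225995.
[ω*] 2 ÷ (1 + 0.0225995) = 2 ÷ 1.0225995 = 1.9557999.
and ρ(B_{ω*}) = 1.9557999 − 1 = 0.9557999.
ρ_SOR^m ≤ 10^(−8) ⇔ m ≥ 8·ln10/(−ln 0.9557999) = 18.4207/0.0452067 = 407.477; m = ⌈407.477⌉ = 408.

m = 408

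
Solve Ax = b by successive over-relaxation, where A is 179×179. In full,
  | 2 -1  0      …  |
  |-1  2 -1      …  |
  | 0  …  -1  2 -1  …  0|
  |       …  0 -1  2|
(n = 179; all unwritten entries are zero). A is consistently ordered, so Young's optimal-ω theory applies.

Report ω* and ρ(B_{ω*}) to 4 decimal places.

ω* = 1.9657, ρ_SOR = 0.9657

spectrum of D⁻¹(L+U) = {cos(kπ/180) : 1≤k≤179}; ρ_J = cos(π/180) = 0.9998.
√(1−ρ_J²) = |sin(π/180)| = 0.01745
Then 2/(1+√(1−ρ_J²)) = 2/(1+0.01745); ω* = 2/1.01745 = 1.9657.
ρ_SOR = ω* − 1 = 1.9657 − 1 = 0.9657.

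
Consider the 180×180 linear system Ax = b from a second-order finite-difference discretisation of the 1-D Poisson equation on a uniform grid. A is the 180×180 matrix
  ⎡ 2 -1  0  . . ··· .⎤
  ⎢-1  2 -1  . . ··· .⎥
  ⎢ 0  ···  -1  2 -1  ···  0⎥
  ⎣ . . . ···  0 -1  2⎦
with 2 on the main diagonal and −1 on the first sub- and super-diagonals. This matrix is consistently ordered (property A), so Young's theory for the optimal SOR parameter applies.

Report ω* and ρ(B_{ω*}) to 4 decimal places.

ω* = 1.9659, ρ_SOR = 0.9659

[ρ_J] n=180: ρ(B_J) = cos(π/(n+1)) = cos(π/181) = 0.9998.
√(1−ρ_J²) simplifies to sin(π/181) = 0.01736.
ω* = 2/(1 + 0.01736) = 2/1.01736 = 1.9659.
ρ(B_{ω*}) = ω*−1 = 0.9659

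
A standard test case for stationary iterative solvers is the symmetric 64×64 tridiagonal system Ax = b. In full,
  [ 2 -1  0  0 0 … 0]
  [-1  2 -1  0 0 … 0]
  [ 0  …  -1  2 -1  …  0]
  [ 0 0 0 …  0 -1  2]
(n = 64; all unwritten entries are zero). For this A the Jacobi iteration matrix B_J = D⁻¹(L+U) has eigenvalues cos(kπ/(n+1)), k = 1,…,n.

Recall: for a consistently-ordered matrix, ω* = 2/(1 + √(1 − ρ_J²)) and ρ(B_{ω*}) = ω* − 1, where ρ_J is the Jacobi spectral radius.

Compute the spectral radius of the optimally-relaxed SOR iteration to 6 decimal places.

ρ_J = max_k |cos(kπ/65)| = cos(π/65) = 0.998832
√(1−ρ_J²) = |sin(π/65)| = 0.0483134
[ω*] 2 ÷ (1 + 0.0483134) = 2 ÷ 1.0483134 = 1.907826.
Hence ρ(B_{ω*}) = 1.907826 − 1 = 0.907826.

ρ_SOR = 0.907826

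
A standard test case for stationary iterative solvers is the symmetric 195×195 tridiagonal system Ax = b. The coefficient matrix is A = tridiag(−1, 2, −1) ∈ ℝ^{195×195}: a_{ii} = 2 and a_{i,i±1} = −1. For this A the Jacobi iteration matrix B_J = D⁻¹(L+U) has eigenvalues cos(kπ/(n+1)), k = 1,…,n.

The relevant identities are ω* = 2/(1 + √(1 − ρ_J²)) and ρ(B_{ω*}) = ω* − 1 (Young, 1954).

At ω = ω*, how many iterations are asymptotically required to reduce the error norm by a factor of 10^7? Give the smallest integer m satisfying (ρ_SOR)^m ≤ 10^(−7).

m = 503

With n=195, ρ(Jacobi) = cos(π/196) = 0.9998715.
√(1 − cos²(π/196)) = sin(π/196) ≈ 0.0160278.
[ω*] 2 ÷ (1 + 0.0160278) = 2 ÷ 1.0160278 = 1.9684501.
At ω = 1.9684501 every |λ(B_ω)| = ω−1, so ρ_SOR = 0.9684501.
7·ln10 = 16.1181; −ln(0.9684501) = 0.0320583; m = ⌈16.1181/0.0320583⌉ = ⌈502.775⌉ = 503.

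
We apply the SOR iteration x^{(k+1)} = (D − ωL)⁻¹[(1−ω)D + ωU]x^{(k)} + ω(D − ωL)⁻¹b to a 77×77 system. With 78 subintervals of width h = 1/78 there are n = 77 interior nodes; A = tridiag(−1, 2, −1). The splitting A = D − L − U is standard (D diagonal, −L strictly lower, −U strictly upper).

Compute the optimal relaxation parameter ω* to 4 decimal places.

spectrum of D⁻¹(L+U) = {cos(kπ/78) : 1≤k≤77}; ρ_J = cos(π/78) = 0.9992.
√(1−ρ_J²) = |sin(π/78)| = 0.04027
Then 2/(1+√(1−ρ_J²)) = 2/(1+0.04027); ω* = 2/1.04027 = 1.9226.
and ρ(B_{ω*}) = 1.9226 − 1 = 0.9226.

ω* = 1.9226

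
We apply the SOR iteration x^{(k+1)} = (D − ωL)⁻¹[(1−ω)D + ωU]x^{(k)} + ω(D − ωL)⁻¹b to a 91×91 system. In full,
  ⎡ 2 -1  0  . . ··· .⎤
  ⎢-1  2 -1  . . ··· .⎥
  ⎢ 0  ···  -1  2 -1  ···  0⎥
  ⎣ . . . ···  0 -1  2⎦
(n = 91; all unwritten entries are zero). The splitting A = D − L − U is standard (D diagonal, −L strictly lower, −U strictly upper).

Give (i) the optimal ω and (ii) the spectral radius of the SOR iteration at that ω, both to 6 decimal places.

ω* = 1.933972, ρ_SOR = 0.933972

n=91: λ(B_J) = 1 − λ(A)/2 = cos(kπ/92); k=1 gives ρ_J = 0.999417.
√(1−ρ_J²) simplifies to sin(π/92) = 0.0341411.
[ω*] 2 ÷ (1 + 0.0341411) = 2 ÷ 1.0341411 = 1.933972.
ρ(B_{ω*}) = ω*−1 = 0.933972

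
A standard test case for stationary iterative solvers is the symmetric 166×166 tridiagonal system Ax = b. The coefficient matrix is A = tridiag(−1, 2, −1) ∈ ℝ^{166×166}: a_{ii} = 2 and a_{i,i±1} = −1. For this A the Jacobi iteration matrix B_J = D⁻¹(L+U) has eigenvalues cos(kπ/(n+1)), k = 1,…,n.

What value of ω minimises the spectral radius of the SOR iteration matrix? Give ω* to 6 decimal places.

ω* = 1.963073

ρ_J = max_k |cos(kπ/167)| = cos(π/167) = 0.999823
1 − cos²(π/167) = sin²(π/167) ⇒ √(1−ρ_J²) = sin(π/167) = 0.0188108.
[ω*] 2 ÷ (1 + 0.0188108) = 2 ÷ 1.0188108 = 1.963073.
ρ_SOR = ω* − 1 ≈ 0.963073.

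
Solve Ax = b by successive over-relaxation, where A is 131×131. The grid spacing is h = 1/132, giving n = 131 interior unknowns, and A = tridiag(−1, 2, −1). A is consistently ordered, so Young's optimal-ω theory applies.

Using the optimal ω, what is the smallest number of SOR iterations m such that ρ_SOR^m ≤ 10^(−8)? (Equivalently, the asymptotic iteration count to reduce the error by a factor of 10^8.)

m = 387

n=131: λ(B_J) = 1 − λ(A)/2 = cos(kπ/132); k=1 gives ρ_J = 0.9997168.
1 − cos²(π/132) = sin²(π/132) ⇒ √(1−ρ_J²) = sin(π/132) = 0.0237977.
Then 2/(1+√(1−ρ_J²)) = 2/(1+0.0237977); ω* = 2/1.0237977 = 1.9535109.
ρ_SOR = ω* − 1 ≈ 0.9535109.
8·ln10 = 18.4207; −ln(0.9535109) = 0.0476044; m = ⌈18.4207/0.0476044⌉ = ⌈386.954⌉ = 387.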